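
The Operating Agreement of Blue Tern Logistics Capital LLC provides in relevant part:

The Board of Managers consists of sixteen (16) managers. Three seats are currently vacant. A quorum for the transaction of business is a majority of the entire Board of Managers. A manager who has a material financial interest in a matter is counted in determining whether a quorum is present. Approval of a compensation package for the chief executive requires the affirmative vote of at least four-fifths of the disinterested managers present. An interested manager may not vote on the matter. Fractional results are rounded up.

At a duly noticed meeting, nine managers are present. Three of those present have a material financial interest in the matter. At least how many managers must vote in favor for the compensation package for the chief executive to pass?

The compensation package for the chief executive requires four-fifths of the disinterested managers present (9 − 3 = 6).
4/5 of 6 = 4.80, rounded up to 5.

5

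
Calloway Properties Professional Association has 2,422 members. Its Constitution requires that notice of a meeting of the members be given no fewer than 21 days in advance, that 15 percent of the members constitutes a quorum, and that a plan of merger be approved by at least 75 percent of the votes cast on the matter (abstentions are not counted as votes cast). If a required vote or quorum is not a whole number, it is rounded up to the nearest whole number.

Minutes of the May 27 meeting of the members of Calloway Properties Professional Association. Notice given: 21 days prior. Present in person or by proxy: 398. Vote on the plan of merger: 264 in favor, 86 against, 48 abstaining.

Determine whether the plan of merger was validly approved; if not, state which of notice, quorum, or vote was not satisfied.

Notice: 21 days given; 21 required. Satisfied.
Quorum: 15% of 2,422 = 363.30, rounded up to 364; 398 present. Satisfied.
Vote: requires three-fourths of the votes cast (398 − 48 abstaining = 350); 3/4 of 350 = 262.50, rounded up to 263, so 263 needed; 264 in favor. Satisfied.

Valid — all requirements satisfied.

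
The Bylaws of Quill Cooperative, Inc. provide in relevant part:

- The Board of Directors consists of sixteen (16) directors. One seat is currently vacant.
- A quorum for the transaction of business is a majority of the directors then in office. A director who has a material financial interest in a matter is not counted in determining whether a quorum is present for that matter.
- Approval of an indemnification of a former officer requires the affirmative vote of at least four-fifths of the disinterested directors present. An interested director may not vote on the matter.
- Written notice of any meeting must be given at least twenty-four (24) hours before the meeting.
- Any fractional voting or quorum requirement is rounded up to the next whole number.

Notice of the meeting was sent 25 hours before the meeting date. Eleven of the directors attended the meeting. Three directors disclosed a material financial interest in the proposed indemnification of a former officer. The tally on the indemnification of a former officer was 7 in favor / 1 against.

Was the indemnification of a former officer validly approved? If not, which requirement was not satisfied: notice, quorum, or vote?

Notice: 25 hours given; 24 required (25 ≥ 24). Satisfied.
Quorum: 11 present, but the 3 interested directors do not count, leaving 8. Quorum is 8. Satisfied.
Vote: the indemnification of a former officer requires four-fifths of the disinterested directors present (11 − 3 = 8). 4/5 of 8 = 6.40, rounded up to 7, so 7 affirmative votes are needed; 7 voted in favor. Satisfied.

Valid — all requirements satisfied.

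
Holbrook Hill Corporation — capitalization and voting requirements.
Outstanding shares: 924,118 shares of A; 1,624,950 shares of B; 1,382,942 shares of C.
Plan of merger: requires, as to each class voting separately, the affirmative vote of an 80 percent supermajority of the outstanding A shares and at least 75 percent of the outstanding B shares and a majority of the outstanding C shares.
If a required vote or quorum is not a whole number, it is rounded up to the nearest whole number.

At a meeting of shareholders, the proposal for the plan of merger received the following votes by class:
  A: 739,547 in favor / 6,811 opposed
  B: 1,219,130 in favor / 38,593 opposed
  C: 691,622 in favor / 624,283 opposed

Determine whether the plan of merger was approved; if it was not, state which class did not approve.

A: 4/5 of 924118 = 739294.40, rounded up to 739295; 739,295 required, 739,547 in favor — approved.
B: 3/4 of 1624950 = 1218712.50, rounded up to 1218713; 1,218,713 required, 1,219,130 in favor — approved.
C: a majority of 1382942 is 691472; 691,472 required, 691,622 in favor — approved.

Approved — every class gave the required vote.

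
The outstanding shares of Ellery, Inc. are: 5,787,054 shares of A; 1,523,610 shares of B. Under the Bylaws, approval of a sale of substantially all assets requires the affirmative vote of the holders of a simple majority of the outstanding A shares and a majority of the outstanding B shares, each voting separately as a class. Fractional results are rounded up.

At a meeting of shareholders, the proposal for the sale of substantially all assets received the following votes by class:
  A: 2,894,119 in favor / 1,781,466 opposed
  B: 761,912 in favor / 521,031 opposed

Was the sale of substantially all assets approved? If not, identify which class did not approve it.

A: a majority of 5787054 is 2893528; 2,893,528 required, 2,894,119 in favor — approved.
B: a majority of 1523610 is 761806; 761,806 required, 761,912 in favor — approved.

Approved — every class gave the required vote.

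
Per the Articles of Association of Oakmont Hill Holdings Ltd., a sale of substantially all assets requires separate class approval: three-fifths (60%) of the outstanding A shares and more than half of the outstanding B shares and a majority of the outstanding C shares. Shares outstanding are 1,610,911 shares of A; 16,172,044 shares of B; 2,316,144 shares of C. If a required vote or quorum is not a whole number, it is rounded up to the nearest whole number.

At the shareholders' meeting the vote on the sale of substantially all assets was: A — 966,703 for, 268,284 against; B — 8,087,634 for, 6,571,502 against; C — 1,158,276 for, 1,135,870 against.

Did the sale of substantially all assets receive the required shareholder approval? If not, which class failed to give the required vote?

A: 3/5 of 1610911 = 966546.60, rounded up to 966547; 966,547 required, 966,703 in favor — approved.
B: a majority of 16172044 is 8086023; 8,086,023 required, 8,087,634 in favor — approved.
C: a majority of 2316144 is 1158073; 1,158,073 required, 1,158,276 in favor — approved.

Approved — every class gave the required vote.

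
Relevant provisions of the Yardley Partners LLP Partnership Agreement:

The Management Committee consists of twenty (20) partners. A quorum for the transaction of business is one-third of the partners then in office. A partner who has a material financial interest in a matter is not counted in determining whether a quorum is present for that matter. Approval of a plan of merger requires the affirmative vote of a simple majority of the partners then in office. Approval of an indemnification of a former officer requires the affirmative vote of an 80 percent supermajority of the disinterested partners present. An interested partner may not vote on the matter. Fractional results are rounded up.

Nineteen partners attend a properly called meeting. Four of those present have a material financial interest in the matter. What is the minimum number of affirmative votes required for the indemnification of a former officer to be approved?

The indemnification of a former officer requires four-fifths of the disinterested partners present (19 − 4 = 15).
4/5 of 15 = 12.

12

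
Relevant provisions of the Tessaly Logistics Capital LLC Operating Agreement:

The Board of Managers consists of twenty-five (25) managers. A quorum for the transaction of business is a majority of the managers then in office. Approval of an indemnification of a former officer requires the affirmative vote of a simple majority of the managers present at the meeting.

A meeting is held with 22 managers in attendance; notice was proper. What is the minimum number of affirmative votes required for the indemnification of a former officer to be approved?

The indemnification of a former officer requires a majority of the managers present (22).
A majority of 22 is 12.

12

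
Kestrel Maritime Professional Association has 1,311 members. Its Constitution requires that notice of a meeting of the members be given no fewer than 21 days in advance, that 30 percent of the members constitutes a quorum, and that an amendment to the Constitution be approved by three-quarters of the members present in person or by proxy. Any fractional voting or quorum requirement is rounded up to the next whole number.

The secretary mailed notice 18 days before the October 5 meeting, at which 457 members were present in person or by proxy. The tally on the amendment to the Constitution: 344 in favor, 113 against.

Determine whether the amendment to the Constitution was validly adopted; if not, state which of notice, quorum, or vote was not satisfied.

Notice: 18 days given; 21 required. Not satisfied.
Quorum: 30% of 1,311 = 393.30, rounded up to 394; 457 present. Satisfied.
Vote: requires three-fourths of those present (457); 3/4 of 457 = 342.75, rounded up to 343, so 343 needed; 344 in favor. Satisfied.

Invalid — notice requirement not satisfied.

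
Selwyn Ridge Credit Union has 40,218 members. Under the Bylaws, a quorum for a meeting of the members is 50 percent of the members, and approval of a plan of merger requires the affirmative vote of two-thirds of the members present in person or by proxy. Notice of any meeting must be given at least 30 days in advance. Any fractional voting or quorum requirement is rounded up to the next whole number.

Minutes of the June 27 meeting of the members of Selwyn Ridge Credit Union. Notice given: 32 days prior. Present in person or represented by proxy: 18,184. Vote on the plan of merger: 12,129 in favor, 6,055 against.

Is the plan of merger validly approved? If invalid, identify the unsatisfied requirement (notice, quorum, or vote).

Notice: 32 days given; 30 required. Satisfied.
Quorum: 50% of 40,218 = 20,109; 18,184 present. Not satisfied.
Vote: requires two-thirds of those present (18,184); 2/3 of 18184 = 12122.67, rounded up to 12123, so 12,123 needed; 12,129 in favor. Satisfied.

Invalid — quorum requirement not satisfied.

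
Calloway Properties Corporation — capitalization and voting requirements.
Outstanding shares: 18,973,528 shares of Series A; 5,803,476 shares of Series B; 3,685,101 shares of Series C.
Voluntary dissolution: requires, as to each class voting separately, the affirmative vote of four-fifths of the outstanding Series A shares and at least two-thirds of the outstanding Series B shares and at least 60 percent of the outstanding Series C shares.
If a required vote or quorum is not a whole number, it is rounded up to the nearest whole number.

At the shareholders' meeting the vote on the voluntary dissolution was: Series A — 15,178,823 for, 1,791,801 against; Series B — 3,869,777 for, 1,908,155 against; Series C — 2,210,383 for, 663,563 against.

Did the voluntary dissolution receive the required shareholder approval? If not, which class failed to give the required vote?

Series A: 4/5 of 18973528 = 15178822.40, rounded up to 15178823; 15,178,823 required, 15,178,823 in favor — approved.
Series B: 2/3 of 5803476 = 3868984; 3,868,984 required, 3,869,777 in favor — approved.
Series C: 3/5 of 3685101 = 2211060.60, rounded up to 2211061; 2,211,061 required, 2,210,383 in favor — not approved.

Not approved — the Series C shares did not give the required vote.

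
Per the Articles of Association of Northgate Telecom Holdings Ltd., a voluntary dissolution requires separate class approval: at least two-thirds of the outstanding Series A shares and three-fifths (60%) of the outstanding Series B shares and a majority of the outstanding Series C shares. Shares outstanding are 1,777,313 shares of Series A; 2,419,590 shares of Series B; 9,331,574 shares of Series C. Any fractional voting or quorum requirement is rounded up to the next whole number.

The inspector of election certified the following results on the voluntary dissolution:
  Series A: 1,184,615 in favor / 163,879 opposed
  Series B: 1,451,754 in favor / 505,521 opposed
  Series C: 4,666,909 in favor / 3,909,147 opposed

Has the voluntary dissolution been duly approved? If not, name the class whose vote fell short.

Not approved — the Series A shares did not give the required vote.

Series A: 2/3 of 1777313 = 1184875.33, rounded up to 1184876; 1,184,876 required, 1,184,615 in favor — not approved.
Series B: 3/5 of 2419590 = 1451754; 1,451,754 required, 1,451,754 in favor — approved.
Series C: a majority of 9331574 is 4665788; 4,665,788 required, 4,666,909 in favor — approved.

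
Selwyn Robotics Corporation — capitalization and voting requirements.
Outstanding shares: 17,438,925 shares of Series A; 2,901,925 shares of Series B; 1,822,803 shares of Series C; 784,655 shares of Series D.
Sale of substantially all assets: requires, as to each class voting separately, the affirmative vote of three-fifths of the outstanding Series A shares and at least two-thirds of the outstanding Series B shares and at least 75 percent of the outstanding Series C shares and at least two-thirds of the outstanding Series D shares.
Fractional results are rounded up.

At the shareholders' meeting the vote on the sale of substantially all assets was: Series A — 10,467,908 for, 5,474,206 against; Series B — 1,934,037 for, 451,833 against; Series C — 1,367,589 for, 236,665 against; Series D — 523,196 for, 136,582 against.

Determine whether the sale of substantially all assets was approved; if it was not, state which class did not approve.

Series A: 3/5 of 17438925 = 10463355; 10,463,355 required, 10,467,908 in favor — approved.
Series B: 2/3 of 2901925 = 1934616.67, rounded up to 1934617; 1,934,617 required, 1,934,037 in favor — not approved.
Series C: 3/4 of 1822803 = 1367102.25, rounded up to 1367103; 1,367,103 required, 1,367,589 in favor — approved.
Series D: 2/3 of 784655 = 523103.33, rounded up to 523104; 523,104 required, 523,196 in favor — approved.

Not approved — the Series B shares did not give the required vote.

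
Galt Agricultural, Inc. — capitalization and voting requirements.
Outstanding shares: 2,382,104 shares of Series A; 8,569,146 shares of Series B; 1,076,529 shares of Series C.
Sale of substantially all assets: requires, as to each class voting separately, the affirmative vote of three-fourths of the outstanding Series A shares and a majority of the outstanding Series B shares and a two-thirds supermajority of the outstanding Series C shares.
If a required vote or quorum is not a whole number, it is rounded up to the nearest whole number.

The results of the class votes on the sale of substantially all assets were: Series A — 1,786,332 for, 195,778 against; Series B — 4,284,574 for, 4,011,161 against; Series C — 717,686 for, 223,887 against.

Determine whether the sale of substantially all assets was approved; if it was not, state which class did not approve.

Not approved — the Series A shares did not give the required vote.

Series A: 3/4 of 2382104 = 1786578; 1,786,578 required, 1,786,332 in favor — not approved.
Series B: a majority of 8569146 is 4284574; 4,284,574 required, 4,284,574 in favor — approved.
Series C: 2/3 of 1076529 = 717686; 717,686 required, 717,686 in favor — approved.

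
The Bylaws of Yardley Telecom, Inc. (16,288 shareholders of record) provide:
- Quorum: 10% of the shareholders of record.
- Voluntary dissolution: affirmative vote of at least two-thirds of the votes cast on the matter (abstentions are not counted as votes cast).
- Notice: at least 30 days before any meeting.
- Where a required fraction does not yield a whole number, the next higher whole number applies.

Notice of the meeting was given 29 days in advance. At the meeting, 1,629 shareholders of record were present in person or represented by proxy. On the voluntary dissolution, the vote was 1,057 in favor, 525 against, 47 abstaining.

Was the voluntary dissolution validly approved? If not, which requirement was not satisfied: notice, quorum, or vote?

Notice: 29 days given; 30 required. Not satisfied.
Quorum: 10% of 16,288 = 1,628.80, rounded up to 1,629; 1,629 present. Satisfied.
Vote: requires two-thirds of the votes cast (1,629 − 47 abstaining = 1,582); 2/3 of 1582 = 1054.67, rounded up to 1055, so 1,055 needed; 1,057 in favor. Satisfied.

Invalid — notice requirement not satisfied.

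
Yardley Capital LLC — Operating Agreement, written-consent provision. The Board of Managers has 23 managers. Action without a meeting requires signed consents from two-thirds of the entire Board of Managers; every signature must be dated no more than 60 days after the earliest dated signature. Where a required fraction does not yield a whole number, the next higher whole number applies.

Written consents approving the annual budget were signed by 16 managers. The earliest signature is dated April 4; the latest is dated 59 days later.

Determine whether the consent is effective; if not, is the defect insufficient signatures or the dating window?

Signatures required: two-thirds of 23 — 2/3 of 23 = 15.33, rounded up to 16, so 16 needed; 16 signed. Sufficient.
Dating window: the latest signature is 59 days after the earliest; the limit is 60 days. Within the window.

Effective — both the signature and dating-window requirements are satisfied.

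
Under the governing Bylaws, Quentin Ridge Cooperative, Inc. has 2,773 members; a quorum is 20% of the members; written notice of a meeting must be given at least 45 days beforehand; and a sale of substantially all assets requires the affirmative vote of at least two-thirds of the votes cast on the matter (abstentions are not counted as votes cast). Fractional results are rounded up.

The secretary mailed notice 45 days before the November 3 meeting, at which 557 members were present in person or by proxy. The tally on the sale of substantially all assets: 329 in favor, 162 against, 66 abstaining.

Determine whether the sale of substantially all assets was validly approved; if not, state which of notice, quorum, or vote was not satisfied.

Notice: 45 days given; 45 required. Satisfied.
Quorum: 20% of 2,773 = 554.60, rounded up to 555; 557 present. Satisfied.
Vote: requires two-thirds of the votes cast (557 − 66 abstaining = 491); 2/3 of 491 = 327.33, rounded up to 328, so 328 needed; 329 in favor. Satisfied.

Valid — all requirements satisfied.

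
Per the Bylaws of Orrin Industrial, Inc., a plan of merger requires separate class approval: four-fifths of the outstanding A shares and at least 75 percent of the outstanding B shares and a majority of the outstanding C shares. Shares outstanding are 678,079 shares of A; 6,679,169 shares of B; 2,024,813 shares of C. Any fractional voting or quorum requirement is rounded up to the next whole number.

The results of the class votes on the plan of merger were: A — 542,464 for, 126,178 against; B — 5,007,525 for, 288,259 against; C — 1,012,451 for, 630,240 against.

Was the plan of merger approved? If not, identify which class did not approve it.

A: 4/5 of 678079 = 542463.20, rounded up to 542464; 542,464 required, 542,464 in favor — approved.
B: 3/4 of 6679169 = 5009376.75, rounded up to 5009377; 5,009,377 required, 5,007,525 in favor — not approved.
C: a majority of 2024813 is 1012407; 1,012,407 required, 1,012,451 in favor — approved.

Not approved — the B shares did not give the required vote.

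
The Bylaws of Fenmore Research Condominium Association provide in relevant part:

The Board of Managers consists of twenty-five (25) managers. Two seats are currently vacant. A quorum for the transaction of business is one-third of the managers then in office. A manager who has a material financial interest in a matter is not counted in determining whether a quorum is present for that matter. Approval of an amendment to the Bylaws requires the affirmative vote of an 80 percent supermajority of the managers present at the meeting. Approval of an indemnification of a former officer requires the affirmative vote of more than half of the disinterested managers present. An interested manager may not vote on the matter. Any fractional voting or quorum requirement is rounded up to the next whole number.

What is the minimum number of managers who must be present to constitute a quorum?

8

1/3 of 23 = 7.67, rounded up to 8.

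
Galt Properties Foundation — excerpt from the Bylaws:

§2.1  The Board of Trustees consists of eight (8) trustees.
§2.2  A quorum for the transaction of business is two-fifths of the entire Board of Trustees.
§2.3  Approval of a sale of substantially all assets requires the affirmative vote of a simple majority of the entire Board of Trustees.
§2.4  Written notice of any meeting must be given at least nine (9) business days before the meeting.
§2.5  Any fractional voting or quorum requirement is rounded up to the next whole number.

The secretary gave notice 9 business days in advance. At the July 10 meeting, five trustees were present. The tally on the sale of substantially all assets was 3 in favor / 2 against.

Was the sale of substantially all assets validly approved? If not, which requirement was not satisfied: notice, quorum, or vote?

Invalid — vote requirement not satisfied.

Notice: 9 business days given; 9 required (9 ≥ 9). Satisfied.
Quorum: 5 present; quorum is 4. Satisfied.
Vote: the sale of substantially all assets requires a majority of the entire Board of Trustees (8). A majority of 8 is 5, so 5 affirmative votes are needed; 3 voted in favor. Not satisfied.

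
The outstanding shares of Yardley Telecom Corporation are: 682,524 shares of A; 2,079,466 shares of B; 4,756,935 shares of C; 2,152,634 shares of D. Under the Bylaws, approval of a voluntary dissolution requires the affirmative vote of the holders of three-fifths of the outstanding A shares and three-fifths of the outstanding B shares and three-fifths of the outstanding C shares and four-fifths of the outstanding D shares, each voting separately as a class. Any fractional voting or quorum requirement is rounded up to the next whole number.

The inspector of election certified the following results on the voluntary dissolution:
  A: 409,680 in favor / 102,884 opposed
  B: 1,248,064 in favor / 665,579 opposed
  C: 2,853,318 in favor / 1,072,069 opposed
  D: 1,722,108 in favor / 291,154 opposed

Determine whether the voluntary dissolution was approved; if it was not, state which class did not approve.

Not approved — the C shares did not give the required vote.

A: 3/5 of 682524 = 409514.40, rounded up to 409515; 409,515 required, 409,680 in favor — approved.
B: 3/5 of 2079466 = 1247679.60, rounded up to 1247680; 1,247,680 required, 1,248,064 in favor — approved.
C: 3/5 of 4756935 = 2854161; 2,854,161 required, 2,853,318 in favor — not approved.
D: 4/5 of 2152634 = 1722107.20, rounded up to 1722108; 1,722,108 required, 1,722,108 in favor — approved.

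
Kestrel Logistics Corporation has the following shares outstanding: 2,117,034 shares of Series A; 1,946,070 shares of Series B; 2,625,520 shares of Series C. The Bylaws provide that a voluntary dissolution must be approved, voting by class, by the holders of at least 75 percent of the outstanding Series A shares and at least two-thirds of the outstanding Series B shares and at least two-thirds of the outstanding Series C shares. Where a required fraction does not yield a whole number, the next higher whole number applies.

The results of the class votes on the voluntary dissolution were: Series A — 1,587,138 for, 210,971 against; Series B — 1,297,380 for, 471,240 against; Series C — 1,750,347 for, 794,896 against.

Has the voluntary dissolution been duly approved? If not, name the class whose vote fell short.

Series A: 3/4 of 2117034 = 1587775.50, rounded up to 1587776; 1,587,776 required, 1,587,138 in favor — not approved.
Series B: 2/3 of 1946070 = 1297380; 1,297,380 required, 1,297,380 in favor — approved.
Series C: 2/3 of 2625520 = 1750346.67, rounded up to 1750347; 1,750,347 required, 1,750,347 in favor — approved.

Not approved — the Series A shares did not give the required vote.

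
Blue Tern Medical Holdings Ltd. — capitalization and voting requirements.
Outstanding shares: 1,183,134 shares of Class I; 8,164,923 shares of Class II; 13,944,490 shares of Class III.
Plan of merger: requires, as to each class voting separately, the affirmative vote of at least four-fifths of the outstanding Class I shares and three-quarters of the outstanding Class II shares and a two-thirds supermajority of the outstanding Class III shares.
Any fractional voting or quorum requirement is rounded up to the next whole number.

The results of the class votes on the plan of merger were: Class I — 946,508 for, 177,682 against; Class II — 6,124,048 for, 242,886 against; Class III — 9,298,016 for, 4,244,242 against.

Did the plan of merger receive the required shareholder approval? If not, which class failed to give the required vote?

Class I: 4/5 of 1183134 = 946507.20, rounded up to 946508; 946,508 required, 946,508 in favor — approved.
Class II: 3/4 of 8164923 = 6123692.25, rounded up to 6123693; 6,123,693 required, 6,124,048 in favor — approved.
Class III: 2/3 of 13944490 = 9296326.67, rounded up to 9296327; 9,296,327 required, 9,298,016 in favor — approved.

Approved — every class gave the required vote.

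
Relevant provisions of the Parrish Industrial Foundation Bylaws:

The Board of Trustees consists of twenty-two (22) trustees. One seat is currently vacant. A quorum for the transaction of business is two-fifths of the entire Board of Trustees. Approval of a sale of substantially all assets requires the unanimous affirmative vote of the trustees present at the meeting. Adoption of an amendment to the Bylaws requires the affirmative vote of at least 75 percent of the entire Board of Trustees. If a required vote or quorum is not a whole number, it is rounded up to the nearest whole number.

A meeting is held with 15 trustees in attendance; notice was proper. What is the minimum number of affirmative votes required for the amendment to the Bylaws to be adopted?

The amendment to the Bylaws requires three-fourths of the entire Board of Trustees (22).
3/4 of 22 = 16.50, rounded up to 17.
(Only 15 can vote, so the amendment to the Bylaws cannot pass at this meeting, but the required vote is still 17.)

17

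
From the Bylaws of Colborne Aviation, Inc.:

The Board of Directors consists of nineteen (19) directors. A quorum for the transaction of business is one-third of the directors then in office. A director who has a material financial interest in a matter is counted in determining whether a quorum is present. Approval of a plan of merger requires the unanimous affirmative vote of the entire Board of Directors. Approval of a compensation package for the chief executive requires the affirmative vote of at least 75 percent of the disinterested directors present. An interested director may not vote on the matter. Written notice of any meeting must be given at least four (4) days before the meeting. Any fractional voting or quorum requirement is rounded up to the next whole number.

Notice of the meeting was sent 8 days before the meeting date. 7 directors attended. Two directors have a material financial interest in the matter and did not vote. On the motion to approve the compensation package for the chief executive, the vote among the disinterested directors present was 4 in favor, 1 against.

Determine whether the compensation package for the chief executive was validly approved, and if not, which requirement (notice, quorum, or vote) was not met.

Notice: 8 days given; 4 required (8 ≥ 4). Satisfied.
Quorum: 7 present (interested directors count toward quorum); quorum is 7. Satisfied.
Vote: the compensation package for the chief executive requires three-fourths of the disinterested directors present (7 − 2 = 5). 3/4 of 5 = 3.75, rounded up to 4, so 4 affirmative votes are needed; 4 voted in favor. Satisfied.

Valid — all requirements satisfied.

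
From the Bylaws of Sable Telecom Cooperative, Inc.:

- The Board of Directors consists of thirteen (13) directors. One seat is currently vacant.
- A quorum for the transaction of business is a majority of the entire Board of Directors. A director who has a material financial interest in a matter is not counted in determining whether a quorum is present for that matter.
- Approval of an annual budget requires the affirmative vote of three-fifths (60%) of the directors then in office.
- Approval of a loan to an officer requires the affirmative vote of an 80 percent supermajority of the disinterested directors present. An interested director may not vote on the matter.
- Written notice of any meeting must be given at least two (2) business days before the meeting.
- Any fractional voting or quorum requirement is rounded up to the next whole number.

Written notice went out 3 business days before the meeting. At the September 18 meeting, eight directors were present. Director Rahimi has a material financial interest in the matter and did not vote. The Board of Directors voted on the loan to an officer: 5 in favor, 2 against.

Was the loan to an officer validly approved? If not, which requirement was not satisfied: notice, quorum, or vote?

Invalid — vote requirement not satisfied.

Notice: 3 business days given; 2 required (3 ≥ 2). Satisfied.
Quorum: 8 present, but the 1 interested director does not count, leaving 7. Quorum is 7. Satisfied.
Vote: the loan to an officer requires four-fifths of the disinterested directors present (8 − 1 = 7). 4/5 of 7 = 5.60, rounded up to 6, so 6 affirmative votes are needed; 5 voted in favor. Not satisfied.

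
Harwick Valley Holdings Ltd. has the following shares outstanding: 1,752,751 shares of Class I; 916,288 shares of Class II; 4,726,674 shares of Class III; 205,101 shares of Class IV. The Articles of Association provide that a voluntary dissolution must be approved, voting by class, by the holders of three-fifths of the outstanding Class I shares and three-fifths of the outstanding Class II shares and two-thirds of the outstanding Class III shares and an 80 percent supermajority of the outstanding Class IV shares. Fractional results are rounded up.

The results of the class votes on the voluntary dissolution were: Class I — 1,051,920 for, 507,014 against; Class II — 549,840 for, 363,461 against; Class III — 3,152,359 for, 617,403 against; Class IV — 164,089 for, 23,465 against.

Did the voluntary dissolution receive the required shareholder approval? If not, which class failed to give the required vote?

Approved — every class gave the required vote.

Class I: 3/5 of 1752751 = 1051650.60, rounded up to 1051651; 1,051,651 required, 1,051,920 in favor — approved.
Class II: 3/5 of 916288 = 549772.80, rounded up to 549773; 549,773 required, 549,840 in favor — approved.
Class III: 2/3 of 4726674 = 3151116; 3,151,116 required, 3,152,359 in favor — approved.
Class IV: 4/5 of 205101 = 164080.80, rounded up to 164081; 164,081 required, 164,089 in favor — approved.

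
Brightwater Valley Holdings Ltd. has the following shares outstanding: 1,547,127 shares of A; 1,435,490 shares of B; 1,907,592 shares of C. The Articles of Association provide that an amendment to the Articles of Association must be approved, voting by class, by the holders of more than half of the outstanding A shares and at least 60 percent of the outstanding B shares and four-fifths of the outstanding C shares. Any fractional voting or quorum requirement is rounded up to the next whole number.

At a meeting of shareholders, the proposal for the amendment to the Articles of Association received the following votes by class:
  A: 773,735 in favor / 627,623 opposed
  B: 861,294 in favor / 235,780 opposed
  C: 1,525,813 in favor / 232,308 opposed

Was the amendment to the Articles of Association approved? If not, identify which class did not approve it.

Not approved — the C shares did not give the required vote.

A: a majority of 1547127 is 773564; 773,564 required, 773,735 in favor — approved.
B: 3/5 of 1435490 = 861294; 861,294 required, 861,294 in favor — approved.
C: 4/5 of 1907592 = 1526073.60, rounded up to 1526074; 1,526,074 required, 1,525,813 in favor — not approved.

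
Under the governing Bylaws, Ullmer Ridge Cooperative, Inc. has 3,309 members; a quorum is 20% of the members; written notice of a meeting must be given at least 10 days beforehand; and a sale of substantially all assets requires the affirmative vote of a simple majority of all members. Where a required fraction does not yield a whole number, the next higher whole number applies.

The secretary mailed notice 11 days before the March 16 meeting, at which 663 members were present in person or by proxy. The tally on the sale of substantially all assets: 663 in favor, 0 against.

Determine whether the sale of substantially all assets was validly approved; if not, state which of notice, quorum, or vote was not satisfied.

Invalid — vote requirement not satisfied.

Notice: 11 days given; 10 required. Satisfied.
Quorum: 20% of 3,309 = 661.80, rounded up to 662; 663 present. Satisfied.
Vote: requires a majority of all members (3,309); a majority of 3309 is 1655, so 1,655 needed; 663 in favor. Not satisfied.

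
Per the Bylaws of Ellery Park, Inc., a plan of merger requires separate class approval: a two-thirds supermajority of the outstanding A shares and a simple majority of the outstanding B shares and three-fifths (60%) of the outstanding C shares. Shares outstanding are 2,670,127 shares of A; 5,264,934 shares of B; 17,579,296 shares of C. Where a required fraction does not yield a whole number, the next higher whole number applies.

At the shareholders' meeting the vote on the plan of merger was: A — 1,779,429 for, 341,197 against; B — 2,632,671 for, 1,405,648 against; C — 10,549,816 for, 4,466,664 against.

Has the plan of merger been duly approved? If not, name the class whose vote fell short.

A: 2/3 of 2670127 = 1780084.67, rounded up to 1780085; 1,780,085 required, 1,779,429 in favor — not approved.
B: a majority of 5264934 is 2632468; 2,632,468 required, 2,632,671 in favor — approved.
C: 3/5 of 17579296 = 10547577.60, rounded up to 10547578; 10,547,578 required, 10,549,816 in favor — approved.

Not approved — the A shares did not give the required vote.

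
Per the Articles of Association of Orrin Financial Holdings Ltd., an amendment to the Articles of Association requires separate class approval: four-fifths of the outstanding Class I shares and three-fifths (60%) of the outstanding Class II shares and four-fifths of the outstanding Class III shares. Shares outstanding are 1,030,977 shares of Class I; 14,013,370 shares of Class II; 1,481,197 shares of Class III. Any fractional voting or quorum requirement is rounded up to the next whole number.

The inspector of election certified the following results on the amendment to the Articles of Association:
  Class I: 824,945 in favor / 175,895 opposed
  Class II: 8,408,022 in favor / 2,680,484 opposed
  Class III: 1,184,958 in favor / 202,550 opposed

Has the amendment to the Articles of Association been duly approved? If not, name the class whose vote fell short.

Approved — every class gave the required vote.

Class I: 4/5 of 1030977 = 824781.60, rounded up to 824782; 824,782 required, 824,945 in favor — approved.
Class II: 3/5 of 14013370 = 8408022; 8,408,022 required, 8,408,022 in favor — approved.
Class III: 4/5 of 1481197 = 1184957.60, rounded up to 1184958; 1,184,958 required, 1,184,958 in favor — approved.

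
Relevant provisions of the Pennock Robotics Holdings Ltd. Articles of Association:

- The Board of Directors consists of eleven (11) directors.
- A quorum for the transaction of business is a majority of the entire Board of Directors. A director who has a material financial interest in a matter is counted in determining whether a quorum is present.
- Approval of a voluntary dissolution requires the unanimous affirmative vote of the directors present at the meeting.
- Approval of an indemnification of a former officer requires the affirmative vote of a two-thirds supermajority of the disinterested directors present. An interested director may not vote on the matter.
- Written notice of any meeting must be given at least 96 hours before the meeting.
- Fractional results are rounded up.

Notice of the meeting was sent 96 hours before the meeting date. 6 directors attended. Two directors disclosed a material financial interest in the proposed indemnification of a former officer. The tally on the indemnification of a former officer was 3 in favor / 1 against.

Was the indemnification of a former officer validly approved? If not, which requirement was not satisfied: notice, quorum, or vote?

Notice: 96 hours given; 96 required (96 ≥ 96). Satisfied.
Quorum: 6 present (interested directors count toward quorum); quorum is 6. Satisfied.
Vote: the indemnification of a former officer requires two-thirds of the disinterested directors present (6 − 2 = 4). 2/3 of 4 = 2.67, rounded up to 3, so 3 affirmative votes are needed; 3 voted in favor. Satisfied.

Valid — all requirements satisfied.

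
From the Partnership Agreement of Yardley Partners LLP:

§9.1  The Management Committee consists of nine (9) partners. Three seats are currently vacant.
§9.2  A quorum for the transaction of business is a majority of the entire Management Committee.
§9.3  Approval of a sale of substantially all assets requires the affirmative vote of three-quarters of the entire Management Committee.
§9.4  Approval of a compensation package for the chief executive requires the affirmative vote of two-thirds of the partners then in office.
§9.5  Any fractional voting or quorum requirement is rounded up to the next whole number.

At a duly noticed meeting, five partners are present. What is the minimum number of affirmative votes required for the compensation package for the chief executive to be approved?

4

The compensation package for the chief executive requires two-thirds of the partners then in office (6).
2/3 of 6 = 4.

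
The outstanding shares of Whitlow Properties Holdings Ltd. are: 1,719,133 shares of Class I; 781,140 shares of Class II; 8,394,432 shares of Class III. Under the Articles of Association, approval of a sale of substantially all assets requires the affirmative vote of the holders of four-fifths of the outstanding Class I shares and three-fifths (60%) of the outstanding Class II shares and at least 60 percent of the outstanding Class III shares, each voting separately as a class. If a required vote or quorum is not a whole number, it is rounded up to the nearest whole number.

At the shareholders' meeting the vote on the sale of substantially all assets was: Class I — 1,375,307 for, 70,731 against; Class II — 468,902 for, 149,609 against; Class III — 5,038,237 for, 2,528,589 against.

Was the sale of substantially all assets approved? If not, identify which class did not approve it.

Approved — every class gave the required vote.

Class I: 4/5 of 1719133 = 1375306.40, rounded up to 1375307; 1,375,307 required, 1,375,307 in favor — approved.
Class II: 3/5 of 781140 = 468684; 468,684 required, 468,902 in favor — approved.
Class III: 3/5 of 8394432 = 5036659.20, rounded up to 5036660; 5,036,660 required, 5,038,237 in favor — approved.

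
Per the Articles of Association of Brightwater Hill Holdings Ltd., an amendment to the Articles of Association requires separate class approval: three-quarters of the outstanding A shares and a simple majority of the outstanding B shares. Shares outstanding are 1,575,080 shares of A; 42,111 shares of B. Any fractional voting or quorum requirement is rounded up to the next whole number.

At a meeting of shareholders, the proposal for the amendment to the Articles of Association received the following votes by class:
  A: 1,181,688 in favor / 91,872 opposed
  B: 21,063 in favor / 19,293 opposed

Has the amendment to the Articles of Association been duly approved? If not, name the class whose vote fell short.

A: 3/4 of 1575080 = 1181310; 1,181,310 required, 1,181,688 in favor — approved.
B: a majority of 42111 is 21056; 21,056 required, 21,063 in favor — approved.

Approved — every class gave the required vote.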